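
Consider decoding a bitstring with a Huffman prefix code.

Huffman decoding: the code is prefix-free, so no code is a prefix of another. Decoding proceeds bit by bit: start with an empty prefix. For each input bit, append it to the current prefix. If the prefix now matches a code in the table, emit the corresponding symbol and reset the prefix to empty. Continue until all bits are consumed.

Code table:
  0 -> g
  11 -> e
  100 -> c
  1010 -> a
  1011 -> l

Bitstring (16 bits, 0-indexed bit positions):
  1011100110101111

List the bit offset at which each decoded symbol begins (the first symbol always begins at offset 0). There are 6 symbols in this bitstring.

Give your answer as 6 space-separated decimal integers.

Answer: 0 4 7 9 10 14

Derivation:
Bit 0: prefix='1' (no match yet)
Bit 1: prefix='10' (no match yet)
Bit 2: prefix='101' (no match yet)
Bit 3: prefix='1011' -> emit 'l', reset
Bit 4: prefix='1' (no match yet)
Bit 5: prefix='10' (no match yet)
Bit 6: prefix='100' -> emit 'c', reset
Bit 7: prefix='1' (no match yet)
Bit 8: prefix='11' -> emit 'e', reset
Bit 9: prefix='0' -> emit 'g', reset
Bit 10: prefix='1' (no match yet)
Bit 11: prefix='10' (no match yet)
Bit 12: prefix='101' (no match yet)
Bit 13: prefix='1011' -> emit 'l', reset
Bit 14: prefix='1' (no match yet)
Bit 15: prefix='11' -> emit 'e', reset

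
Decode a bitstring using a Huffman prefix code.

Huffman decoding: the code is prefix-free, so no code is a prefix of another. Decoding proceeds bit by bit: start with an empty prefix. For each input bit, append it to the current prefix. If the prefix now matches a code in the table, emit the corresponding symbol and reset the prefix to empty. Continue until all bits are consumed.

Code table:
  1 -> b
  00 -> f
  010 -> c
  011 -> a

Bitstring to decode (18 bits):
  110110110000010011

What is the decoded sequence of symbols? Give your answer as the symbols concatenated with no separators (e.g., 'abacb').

Answer: bbaaffca

Derivation:
Bit 0: prefix='1' -> emit 'b', reset
Bit 1: prefix='1' -> emit 'b', reset
Bit 2: prefix='0' (no match yet)
Bit 3: prefix='01' (no match yet)
Bit 4: prefix='011' -> emit 'a', reset
Bit 5: prefix='0' (no match yet)
Bit 6: prefix='01' (no match yet)
Bit 7: prefix='011' -> emit 'a', reset
Bit 8: prefix='0' (no match yet)
Bit 9: prefix='00' -> emit 'f', reset
Bit 10: prefix='0' (no match yet)
Bit 11: prefix='00' -> emit 'f', reset
Bit 12: prefix='0' (no match yet)
Bit 13: prefix='01' (no match yet)
Bit 14: prefix='010' -> emit 'c', reset
Bit 15: prefix='0' (no match yet)
Bit 16: prefix='01' (no match yet)
Bit 17: prefix='011' -> emit 'a', reset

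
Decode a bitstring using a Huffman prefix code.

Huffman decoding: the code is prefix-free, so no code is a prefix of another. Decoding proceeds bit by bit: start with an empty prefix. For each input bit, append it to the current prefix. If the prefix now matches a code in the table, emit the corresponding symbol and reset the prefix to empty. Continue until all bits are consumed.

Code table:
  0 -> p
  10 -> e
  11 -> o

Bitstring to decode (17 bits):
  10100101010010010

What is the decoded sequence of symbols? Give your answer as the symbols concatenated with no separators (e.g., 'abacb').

Answer: eepeeepepe

Derivation:
Bit 0: prefix='1' (no match yet)
Bit 1: prefix='10' -> emit 'e', reset
Bit 2: prefix='1' (no match yet)
Bit 3: prefix='10' -> emit 'e', reset
Bit 4: prefix='0' -> emit 'p', reset
Bit 5: prefix='1' (no match yet)
Bit 6: prefix='10' -> emit 'e', reset
Bit 7: prefix='1' (no match yet)
Bit 8: prefix='10' -> emit 'e', reset
Bit 9: prefix='1' (no match yet)
Bit 10: prefix='10' -> emit 'e', reset
Bit 11: prefix='0' -> emit 'p', reset
Bit 12: prefix='1' (no match yet)
Bit 13: prefix='10' -> emit 'e', reset
Bit 14: prefix='0' -> emit 'p', reset
Bit 15: prefix='1' (no match yet)
Bit 16: prefix='10' -> emit 'e', reset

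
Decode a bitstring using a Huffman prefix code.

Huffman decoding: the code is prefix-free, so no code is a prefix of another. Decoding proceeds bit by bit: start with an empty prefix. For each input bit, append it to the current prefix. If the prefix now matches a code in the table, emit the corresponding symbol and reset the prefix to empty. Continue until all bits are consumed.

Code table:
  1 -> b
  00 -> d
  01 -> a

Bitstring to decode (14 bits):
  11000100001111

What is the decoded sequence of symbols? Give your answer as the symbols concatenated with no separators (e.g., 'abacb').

Bit 0: prefix='1' -> emit 'b', reset
Bit 1: prefix='1' -> emit 'b', reset
Bit 2: prefix='0' (no match yet)
Bit 3: prefix='00' -> emit 'd', reset
Bit 4: prefix='0' (no match yet)
Bit 5: prefix='01' -> emit 'a', reset
Bit 6: prefix='0' (no match yet)
Bit 7: prefix='00' -> emit 'd', reset
Bit 8: prefix='0' (no match yet)
Bit 9: prefix='00' -> emit 'd', reset
Bit 10: prefix='1' -> emit 'b', reset
Bit 11: prefix='1' -> emit 'b', reset
Bit 12: prefix='1' -> emit 'b', reset
Bit 13: prefix='1' -> emit 'b', reset

Answer: bbdaddbbbb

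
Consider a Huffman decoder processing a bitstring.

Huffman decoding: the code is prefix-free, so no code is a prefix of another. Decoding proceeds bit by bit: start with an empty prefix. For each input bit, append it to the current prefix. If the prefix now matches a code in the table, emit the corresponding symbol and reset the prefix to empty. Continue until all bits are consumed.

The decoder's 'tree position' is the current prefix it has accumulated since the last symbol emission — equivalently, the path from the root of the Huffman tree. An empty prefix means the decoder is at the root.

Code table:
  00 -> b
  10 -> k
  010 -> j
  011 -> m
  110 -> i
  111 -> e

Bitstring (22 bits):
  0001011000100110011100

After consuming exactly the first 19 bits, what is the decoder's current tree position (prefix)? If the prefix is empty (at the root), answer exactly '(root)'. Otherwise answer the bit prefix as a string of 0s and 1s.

Answer: 11

Derivation:
Bit 0: prefix='0' (no match yet)
Bit 1: prefix='00' -> emit 'b', reset
Bit 2: prefix='0' (no match yet)
Bit 3: prefix='01' (no match yet)
Bit 4: prefix='010' -> emit 'j', reset
Bit 5: prefix='1' (no match yet)
Bit 6: prefix='11' (no match yet)
Bit 7: prefix='110' -> emit 'i', reset
Bit 8: prefix='0' (no match yet)
Bit 9: prefix='00' -> emit 'b', reset
Bit 10: prefix='1' (no match yet)
Bit 11: prefix='10' -> emit 'k', reset
Bit 12: prefix='0' (no match yet)
Bit 13: prefix='01' (no match yet)
Bit 14: prefix='011' -> emit 'm', reset
Bit 15: prefix='0' (no match yet)
Bit 16: prefix='00' -> emit 'b', reset
Bit 17: prefix='1' (no match yet)
Bit 18: prefix='11' (no match yet)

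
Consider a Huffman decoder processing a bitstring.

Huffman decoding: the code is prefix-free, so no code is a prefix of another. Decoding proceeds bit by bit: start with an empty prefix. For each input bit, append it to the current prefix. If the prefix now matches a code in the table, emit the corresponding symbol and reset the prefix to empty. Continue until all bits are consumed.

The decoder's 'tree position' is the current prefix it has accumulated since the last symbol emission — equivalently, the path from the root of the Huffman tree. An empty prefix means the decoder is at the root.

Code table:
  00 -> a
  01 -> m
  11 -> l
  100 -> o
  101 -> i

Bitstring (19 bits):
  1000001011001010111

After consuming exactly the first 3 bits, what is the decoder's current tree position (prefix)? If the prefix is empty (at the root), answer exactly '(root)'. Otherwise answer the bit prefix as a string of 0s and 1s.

Bit 0: prefix='1' (no match yet)
Bit 1: prefix='10' (no match yet)
Bit 2: prefix='100' -> emit 'o', reset

Answer: (root)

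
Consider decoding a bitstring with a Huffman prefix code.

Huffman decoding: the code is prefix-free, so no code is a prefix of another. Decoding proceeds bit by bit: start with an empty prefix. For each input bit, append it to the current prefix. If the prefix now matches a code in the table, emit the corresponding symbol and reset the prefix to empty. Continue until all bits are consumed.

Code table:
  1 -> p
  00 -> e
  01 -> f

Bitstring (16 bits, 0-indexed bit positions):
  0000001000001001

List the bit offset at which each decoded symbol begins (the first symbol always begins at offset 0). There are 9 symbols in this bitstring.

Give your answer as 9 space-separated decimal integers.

Answer: 0 2 4 6 7 9 11 13 15

Derivation:
Bit 0: prefix='0' (no match yet)
Bit 1: prefix='00' -> emit 'e', reset
Bit 2: prefix='0' (no match yet)
Bit 3: prefix='00' -> emit 'e', reset
Bit 4: prefix='0' (no match yet)
Bit 5: prefix='00' -> emit 'e', reset
Bit 6: prefix='1' -> emit 'p', reset
Bit 7: prefix='0' (no match yet)
Bit 8: prefix='00' -> emit 'e', reset
Bit 9: prefix='0' (no match yet)
Bit 10: prefix='00' -> emit 'e', reset
Bit 11: prefix='0' (no match yet)
Bit 12: prefix='01' -> emit 'f', reset
Bit 13: prefix='0' (no match yet)
Bit 14: prefix='00' -> emit 'e', reset
Bit 15: prefix='1' -> emit 'p', reset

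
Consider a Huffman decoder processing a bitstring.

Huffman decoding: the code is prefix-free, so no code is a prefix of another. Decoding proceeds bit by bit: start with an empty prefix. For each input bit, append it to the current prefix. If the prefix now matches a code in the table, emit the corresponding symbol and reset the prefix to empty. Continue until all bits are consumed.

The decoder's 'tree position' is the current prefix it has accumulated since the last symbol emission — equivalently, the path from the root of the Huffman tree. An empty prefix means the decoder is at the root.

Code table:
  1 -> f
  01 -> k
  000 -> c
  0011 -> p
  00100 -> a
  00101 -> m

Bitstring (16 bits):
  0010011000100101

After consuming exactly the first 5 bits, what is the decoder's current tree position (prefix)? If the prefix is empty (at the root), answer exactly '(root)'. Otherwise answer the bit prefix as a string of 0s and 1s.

Answer: (root)

Derivation:
Bit 0: prefix='0' (no match yet)
Bit 1: prefix='00' (no match yet)
Bit 2: prefix='001' (no match yet)
Bit 3: prefix='0010' (no match yet)
Bit 4: prefix='00100' -> emit 'a', reset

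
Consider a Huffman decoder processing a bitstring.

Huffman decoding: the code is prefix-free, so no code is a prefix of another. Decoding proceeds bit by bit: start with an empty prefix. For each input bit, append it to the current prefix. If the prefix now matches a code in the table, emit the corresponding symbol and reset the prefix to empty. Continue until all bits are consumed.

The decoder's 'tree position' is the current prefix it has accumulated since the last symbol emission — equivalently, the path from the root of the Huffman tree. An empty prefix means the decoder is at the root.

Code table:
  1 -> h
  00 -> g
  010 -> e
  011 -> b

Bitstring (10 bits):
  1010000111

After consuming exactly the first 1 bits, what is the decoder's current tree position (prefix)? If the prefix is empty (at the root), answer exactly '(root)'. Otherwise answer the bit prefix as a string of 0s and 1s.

Answer: (root)

Derivation:
Bit 0: prefix='1' -> emit 'h', reset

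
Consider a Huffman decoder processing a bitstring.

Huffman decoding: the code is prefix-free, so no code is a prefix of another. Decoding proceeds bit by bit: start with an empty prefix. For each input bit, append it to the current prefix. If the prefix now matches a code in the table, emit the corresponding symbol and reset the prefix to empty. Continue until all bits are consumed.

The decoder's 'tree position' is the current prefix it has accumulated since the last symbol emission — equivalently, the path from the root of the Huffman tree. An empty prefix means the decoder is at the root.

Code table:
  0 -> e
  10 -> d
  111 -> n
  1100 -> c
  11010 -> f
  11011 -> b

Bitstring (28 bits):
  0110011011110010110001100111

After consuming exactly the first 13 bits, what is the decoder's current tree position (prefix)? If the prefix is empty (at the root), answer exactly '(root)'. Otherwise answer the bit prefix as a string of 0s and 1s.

Bit 0: prefix='0' -> emit 'e', reset
Bit 1: prefix='1' (no match yet)
Bit 2: prefix='11' (no match yet)
Bit 3: prefix='110' (no match yet)
Bit 4: prefix='1100' -> emit 'c', reset
Bit 5: prefix='1' (no match yet)
Bit 6: prefix='11' (no match yet)
Bit 7: prefix='110' (no match yet)
Bit 8: prefix='1101' (no match yet)
Bit 9: prefix='11011' -> emit 'b', reset
Bit 10: prefix='1' (no match yet)
Bit 11: prefix='11' (no match yet)
Bit 12: prefix='110' (no match yet)

Answer: 110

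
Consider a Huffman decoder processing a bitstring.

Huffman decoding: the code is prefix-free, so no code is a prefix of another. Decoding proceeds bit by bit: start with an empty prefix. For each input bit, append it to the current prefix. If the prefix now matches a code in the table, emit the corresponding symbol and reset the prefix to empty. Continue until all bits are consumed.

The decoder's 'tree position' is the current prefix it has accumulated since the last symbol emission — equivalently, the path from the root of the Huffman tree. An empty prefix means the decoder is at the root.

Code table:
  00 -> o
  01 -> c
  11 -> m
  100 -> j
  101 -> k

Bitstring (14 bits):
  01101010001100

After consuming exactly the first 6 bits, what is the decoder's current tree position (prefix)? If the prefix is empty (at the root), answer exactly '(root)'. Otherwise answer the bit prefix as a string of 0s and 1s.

Answer: 0

Derivation:
Bit 0: prefix='0' (no match yet)
Bit 1: prefix='01' -> emit 'c', reset
Bit 2: prefix='1' (no match yet)
Bit 3: prefix='10' (no match yet)
Bit 4: prefix='101' -> emit 'k', reset
Bit 5: prefix='0' (no match yet)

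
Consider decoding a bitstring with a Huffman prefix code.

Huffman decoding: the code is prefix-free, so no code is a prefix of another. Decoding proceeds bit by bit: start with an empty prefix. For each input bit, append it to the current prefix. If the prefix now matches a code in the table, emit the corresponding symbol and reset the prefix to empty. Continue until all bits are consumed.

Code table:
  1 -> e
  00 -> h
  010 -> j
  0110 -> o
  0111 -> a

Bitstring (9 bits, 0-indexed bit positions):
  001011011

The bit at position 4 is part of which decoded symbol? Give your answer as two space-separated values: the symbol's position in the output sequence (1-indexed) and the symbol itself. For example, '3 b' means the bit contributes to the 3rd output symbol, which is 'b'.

Answer: 3 o

Derivation:
Bit 0: prefix='0' (no match yet)
Bit 1: prefix='00' -> emit 'h', reset
Bit 2: prefix='1' -> emit 'e', reset
Bit 3: prefix='0' (no match yet)
Bit 4: prefix='01' (no match yet)
Bit 5: prefix='011' (no match yet)
Bit 6: prefix='0110' -> emit 'o', reset
Bit 7: prefix='1' -> emit 'e', reset
Bit 8: prefix='1' -> emit 'e', reset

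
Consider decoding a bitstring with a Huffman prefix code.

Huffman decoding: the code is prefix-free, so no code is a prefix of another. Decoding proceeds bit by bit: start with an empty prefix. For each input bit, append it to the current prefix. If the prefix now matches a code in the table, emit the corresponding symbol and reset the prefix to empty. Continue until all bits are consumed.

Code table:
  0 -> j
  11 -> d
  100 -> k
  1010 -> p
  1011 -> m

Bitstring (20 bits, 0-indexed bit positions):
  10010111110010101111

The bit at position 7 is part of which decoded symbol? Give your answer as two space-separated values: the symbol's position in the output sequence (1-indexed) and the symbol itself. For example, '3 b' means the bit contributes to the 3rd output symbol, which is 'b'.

Bit 0: prefix='1' (no match yet)
Bit 1: prefix='10' (no match yet)
Bit 2: prefix='100' -> emit 'k', reset
Bit 3: prefix='1' (no match yet)
Bit 4: prefix='10' (no match yet)
Bit 5: prefix='101' (no match yet)
Bit 6: prefix='1011' -> emit 'm', reset
Bit 7: prefix='1' (no match yet)
Bit 8: prefix='11' -> emit 'd', reset
Bit 9: prefix='1' (no match yet)
Bit 10: prefix='10' (no match yet)
Bit 11: prefix='100' -> emit 'k', reset

Answer: 3 d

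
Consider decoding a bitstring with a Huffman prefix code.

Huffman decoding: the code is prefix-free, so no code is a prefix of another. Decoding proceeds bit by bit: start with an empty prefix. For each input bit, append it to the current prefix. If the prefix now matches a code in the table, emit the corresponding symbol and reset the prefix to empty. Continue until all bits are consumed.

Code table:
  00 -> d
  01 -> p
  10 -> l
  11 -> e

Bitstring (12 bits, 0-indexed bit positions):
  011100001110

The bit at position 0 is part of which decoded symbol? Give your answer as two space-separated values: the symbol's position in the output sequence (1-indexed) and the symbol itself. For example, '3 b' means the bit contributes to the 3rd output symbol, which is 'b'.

Answer: 1 p

Derivation:
Bit 0: prefix='0' (no match yet)
Bit 1: prefix='01' -> emit 'p', reset
Bit 2: prefix='1' (no match yet)
Bit 3: prefix='11' -> emit 'e', reset
Bit 4: prefix='0' (no match yet)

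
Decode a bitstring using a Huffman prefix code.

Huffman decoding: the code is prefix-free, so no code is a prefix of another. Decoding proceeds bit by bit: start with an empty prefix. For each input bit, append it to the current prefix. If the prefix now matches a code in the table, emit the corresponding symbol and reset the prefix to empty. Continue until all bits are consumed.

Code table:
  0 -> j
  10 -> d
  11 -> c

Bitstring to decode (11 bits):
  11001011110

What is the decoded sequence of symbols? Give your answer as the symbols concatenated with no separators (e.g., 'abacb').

Bit 0: prefix='1' (no match yet)
Bit 1: prefix='11' -> emit 'c', reset
Bit 2: prefix='0' -> emit 'j', reset
Bit 3: prefix='0' -> emit 'j', reset
Bit 4: prefix='1' (no match yet)
Bit 5: prefix='10' -> emit 'd', reset
Bit 6: prefix='1' (no match yet)
Bit 7: prefix='11' -> emit 'c', reset
Bit 8: prefix='1' (no match yet)
Bit 9: prefix='11' -> emit 'c', reset
Bit 10: prefix='0' -> emit 'j', reset

Answer: cjjdccj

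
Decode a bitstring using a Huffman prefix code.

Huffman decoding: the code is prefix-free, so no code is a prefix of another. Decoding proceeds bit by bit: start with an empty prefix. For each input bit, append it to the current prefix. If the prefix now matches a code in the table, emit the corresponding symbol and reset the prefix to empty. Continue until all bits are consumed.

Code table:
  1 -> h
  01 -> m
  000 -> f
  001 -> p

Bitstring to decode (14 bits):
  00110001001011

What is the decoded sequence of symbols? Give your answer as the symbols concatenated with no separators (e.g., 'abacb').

Answer: phfhpmh

Derivation:
Bit 0: prefix='0' (no match yet)
Bit 1: prefix='00' (no match yet)
Bit 2: prefix='001' -> emit 'p', reset
Bit 3: prefix='1' -> emit 'h', reset
Bit 4: prefix='0' (no match yet)
Bit 5: prefix='00' (no match yet)
Bit 6: prefix='000' -> emit 'f', reset
Bit 7: prefix='1' -> emit 'h', reset
Bit 8: prefix='0' (no match yet)
Bit 9: prefix='00' (no match yet)
Bit 10: prefix='001' -> emit 'p', reset
Bit 11: prefix='0' (no match yet)
Bit 12: prefix='01' -> emit 'm', reset
Bit 13: prefix='1' -> emit 'h', reset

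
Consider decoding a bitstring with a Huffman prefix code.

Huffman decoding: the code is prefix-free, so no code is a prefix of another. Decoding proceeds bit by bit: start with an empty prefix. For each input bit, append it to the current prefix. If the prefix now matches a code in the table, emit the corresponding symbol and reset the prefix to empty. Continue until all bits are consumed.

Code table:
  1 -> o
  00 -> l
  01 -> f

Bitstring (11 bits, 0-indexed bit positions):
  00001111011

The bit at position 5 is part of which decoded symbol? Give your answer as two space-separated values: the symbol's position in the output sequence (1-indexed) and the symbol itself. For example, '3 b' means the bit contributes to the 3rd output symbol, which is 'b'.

Answer: 4 o

Derivation:
Bit 0: prefix='0' (no match yet)
Bit 1: prefix='00' -> emit 'l', reset
Bit 2: prefix='0' (no match yet)
Bit 3: prefix='00' -> emit 'l', reset
Bit 4: prefix='1' -> emit 'o', reset
Bit 5: prefix='1' -> emit 'o', reset
Bit 6: prefix='1' -> emit 'o', reset
Bit 7: prefix='1' -> emit 'o', reset
Bit 8: prefix='0' (no match yet)
Bit 9: prefix='01' -> emit 'f', reset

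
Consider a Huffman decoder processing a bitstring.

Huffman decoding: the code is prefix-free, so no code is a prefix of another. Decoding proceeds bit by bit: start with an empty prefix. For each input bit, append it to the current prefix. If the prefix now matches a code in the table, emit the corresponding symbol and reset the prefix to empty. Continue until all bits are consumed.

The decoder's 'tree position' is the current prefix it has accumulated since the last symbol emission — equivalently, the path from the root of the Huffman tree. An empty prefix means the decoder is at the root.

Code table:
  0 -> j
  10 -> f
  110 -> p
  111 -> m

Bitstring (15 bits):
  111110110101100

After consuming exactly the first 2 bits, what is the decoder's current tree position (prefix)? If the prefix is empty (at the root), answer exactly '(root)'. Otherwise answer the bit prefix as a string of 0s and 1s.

Answer: 11

Derivation:
Bit 0: prefix='1' (no match yet)
Bit 1: prefix='11' (no match yet)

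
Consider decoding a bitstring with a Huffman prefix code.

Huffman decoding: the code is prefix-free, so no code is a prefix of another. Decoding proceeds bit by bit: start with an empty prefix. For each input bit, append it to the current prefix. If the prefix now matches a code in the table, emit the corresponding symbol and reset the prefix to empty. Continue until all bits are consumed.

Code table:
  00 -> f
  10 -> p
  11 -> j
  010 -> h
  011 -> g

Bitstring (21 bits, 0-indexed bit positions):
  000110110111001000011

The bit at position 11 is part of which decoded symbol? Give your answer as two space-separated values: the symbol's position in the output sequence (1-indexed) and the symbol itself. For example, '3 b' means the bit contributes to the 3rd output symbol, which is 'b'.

Answer: 5 p

Derivation:
Bit 0: prefix='0' (no match yet)
Bit 1: prefix='00' -> emit 'f', reset
Bit 2: prefix='0' (no match yet)
Bit 3: prefix='01' (no match yet)
Bit 4: prefix='011' -> emit 'g', reset
Bit 5: prefix='0' (no match yet)
Bit 6: prefix='01' (no match yet)
Bit 7: prefix='011' -> emit 'g', reset
Bit 8: prefix='0' (no match yet)
Bit 9: prefix='01' (no match yet)
Bit 10: prefix='011' -> emit 'g', reset
Bit 11: prefix='1' (no match yet)
Bit 12: prefix='10' -> emit 'p', reset
Bit 13: prefix='0' (no match yet)
Bit 14: prefix='01' (no match yet)
Bit 15: prefix='010' -> emit 'h', reset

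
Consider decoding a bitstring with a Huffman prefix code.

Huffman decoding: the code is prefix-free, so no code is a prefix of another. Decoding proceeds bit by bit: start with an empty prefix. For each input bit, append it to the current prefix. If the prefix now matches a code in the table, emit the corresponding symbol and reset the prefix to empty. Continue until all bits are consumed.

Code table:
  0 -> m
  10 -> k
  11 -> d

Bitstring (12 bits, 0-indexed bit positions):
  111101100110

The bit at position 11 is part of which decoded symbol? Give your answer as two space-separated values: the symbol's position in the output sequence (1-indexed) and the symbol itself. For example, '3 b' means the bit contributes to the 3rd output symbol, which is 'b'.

Answer: 8 m

Derivation:
Bit 0: prefix='1' (no match yet)
Bit 1: prefix='11' -> emit 'd', reset
Bit 2: prefix='1' (no match yet)
Bit 3: prefix='11' -> emit 'd', reset
Bit 4: prefix='0' -> emit 'm', reset
Bit 5: prefix='1' (no match yet)
Bit 6: prefix='11' -> emit 'd', reset
Bit 7: prefix='0' -> emit 'm', reset
Bit 8: prefix='0' -> emit 'm', reset
Bit 9: prefix='1' (no match yet)
Bit 10: prefix='11' -> emit 'd', reset
Bit 11: prefix='0' -> emit 'm', reset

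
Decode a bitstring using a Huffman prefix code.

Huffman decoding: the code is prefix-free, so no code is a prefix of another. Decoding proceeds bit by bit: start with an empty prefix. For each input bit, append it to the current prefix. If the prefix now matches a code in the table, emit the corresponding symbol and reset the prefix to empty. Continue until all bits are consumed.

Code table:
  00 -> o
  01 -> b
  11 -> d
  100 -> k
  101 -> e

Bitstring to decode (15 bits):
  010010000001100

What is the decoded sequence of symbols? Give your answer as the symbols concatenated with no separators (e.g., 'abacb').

Bit 0: prefix='0' (no match yet)
Bit 1: prefix='01' -> emit 'b', reset
Bit 2: prefix='0' (no match yet)
Bit 3: prefix='00' -> emit 'o', reset
Bit 4: prefix='1' (no match yet)
Bit 5: prefix='10' (no match yet)
Bit 6: prefix='100' -> emit 'k', reset
Bit 7: prefix='0' (no match yet)
Bit 8: prefix='00' -> emit 'o', reset
Bit 9: prefix='0' (no match yet)
Bit 10: prefix='00' -> emit 'o', reset
Bit 11: prefix='1' (no match yet)
Bit 12: prefix='11' -> emit 'd', reset
Bit 13: prefix='0' (no match yet)
Bit 14: prefix='00' -> emit 'o', reset

Answer: bokoodo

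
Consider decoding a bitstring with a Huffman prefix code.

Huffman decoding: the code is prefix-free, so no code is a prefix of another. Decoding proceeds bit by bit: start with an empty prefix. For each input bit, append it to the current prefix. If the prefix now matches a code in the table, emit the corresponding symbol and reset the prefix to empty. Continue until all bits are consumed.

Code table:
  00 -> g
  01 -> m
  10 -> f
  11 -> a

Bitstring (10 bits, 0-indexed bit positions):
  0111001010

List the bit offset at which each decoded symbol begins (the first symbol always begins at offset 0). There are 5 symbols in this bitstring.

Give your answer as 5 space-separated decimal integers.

Answer: 0 2 4 6 8

Derivation:
Bit 0: prefix='0' (no match yet)
Bit 1: prefix='01' -> emit 'm', reset
Bit 2: prefix='1' (no match yet)
Bit 3: prefix='11' -> emit 'a', reset
Bit 4: prefix='0' (no match yet)
Bit 5: prefix='00' -> emit 'g', reset
Bit 6: prefix='1' (no match yet)
Bit 7: prefix='10' -> emit 'f', reset
Bit 8: prefix='1' (no match yet)
Bit 9: prefix='10' -> emit 'f', reset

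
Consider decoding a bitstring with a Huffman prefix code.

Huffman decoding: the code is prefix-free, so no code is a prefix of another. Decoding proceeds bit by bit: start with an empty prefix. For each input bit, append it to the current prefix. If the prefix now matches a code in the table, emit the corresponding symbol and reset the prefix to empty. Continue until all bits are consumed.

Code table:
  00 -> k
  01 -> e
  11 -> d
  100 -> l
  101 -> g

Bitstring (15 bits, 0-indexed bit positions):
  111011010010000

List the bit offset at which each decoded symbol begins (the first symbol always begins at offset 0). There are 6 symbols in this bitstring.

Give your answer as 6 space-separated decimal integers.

Answer: 0 2 5 8 10 13

Derivation:
Bit 0: prefix='1' (no match yet)
Bit 1: prefix='11' -> emit 'd', reset
Bit 2: prefix='1' (no match yet)
Bit 3: prefix='10' (no match yet)
Bit 4: prefix='101' -> emit 'g', reset
Bit 5: prefix='1' (no match yet)
Bit 6: prefix='10' (no match yet)
Bit 7: prefix='101' -> emit 'g', reset
Bit 8: prefix='0' (no match yet)
Bit 9: prefix='00' -> emit 'k', reset
Bit 10: prefix='1' (no match yet)
Bit 11: prefix='10' (no match yet)
Bit 12: prefix='100' -> emit 'l', reset
Bit 13: prefix='0' (no match yet)
Bit 14: prefix='00' -> emit 'k', reset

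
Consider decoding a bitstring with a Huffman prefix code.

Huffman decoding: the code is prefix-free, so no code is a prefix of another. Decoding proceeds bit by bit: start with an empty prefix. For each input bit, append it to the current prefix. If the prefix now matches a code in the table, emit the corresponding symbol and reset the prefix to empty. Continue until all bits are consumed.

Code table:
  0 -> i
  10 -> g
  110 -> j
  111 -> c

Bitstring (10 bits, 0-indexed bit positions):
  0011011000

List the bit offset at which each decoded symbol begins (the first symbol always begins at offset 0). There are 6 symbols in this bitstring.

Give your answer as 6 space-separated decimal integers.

Answer: 0 1 2 5 8 9

Derivation:
Bit 0: prefix='0' -> emit 'i', reset
Bit 1: prefix='0' -> emit 'i', reset
Bit 2: prefix='1' (no match yet)
Bit 3: prefix='11' (no match yet)
Bit 4: prefix='110' -> emit 'j', reset
Bit 5: prefix='1' (no match yet)
Bit 6: prefix='11' (no match yet)
Bit 7: prefix='110' -> emit 'j', reset
Bit 8: prefix='0' -> emit 'i', reset
Bit 9: prefix='0' -> emit 'i', reset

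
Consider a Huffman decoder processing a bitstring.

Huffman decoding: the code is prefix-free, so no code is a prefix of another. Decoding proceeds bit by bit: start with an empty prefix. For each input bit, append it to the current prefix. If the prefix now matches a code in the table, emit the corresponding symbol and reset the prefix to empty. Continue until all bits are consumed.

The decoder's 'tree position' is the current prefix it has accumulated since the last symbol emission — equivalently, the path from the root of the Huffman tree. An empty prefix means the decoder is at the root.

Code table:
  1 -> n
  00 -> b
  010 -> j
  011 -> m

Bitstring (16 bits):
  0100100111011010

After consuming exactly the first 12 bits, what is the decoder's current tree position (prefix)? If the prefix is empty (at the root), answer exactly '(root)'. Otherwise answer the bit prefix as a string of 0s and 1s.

Answer: 01

Derivation:
Bit 0: prefix='0' (no match yet)
Bit 1: prefix='01' (no match yet)
Bit 2: prefix='010' -> emit 'j', reset
Bit 3: prefix='0' (no match yet)
Bit 4: prefix='01' (no match yet)
Bit 5: prefix='010' -> emit 'j', reset
Bit 6: prefix='0' (no match yet)
Bit 7: prefix='01' (no match yet)
Bit 8: prefix='011' -> emit 'm', reset
Bit 9: prefix='1' -> emit 'n', reset
Bit 10: prefix='0' (no match yet)
Bit 11: prefix='01' (no match yet)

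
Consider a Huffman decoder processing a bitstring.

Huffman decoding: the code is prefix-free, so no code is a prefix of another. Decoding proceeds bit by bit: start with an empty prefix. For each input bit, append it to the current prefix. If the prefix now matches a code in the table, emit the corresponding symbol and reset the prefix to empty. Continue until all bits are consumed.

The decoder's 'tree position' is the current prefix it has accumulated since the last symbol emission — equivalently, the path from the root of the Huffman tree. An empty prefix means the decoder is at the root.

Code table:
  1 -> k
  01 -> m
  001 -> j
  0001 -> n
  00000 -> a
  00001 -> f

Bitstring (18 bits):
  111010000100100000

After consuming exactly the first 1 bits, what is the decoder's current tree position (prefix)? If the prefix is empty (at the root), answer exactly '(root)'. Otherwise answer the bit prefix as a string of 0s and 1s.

Answer: (root)

Derivation:
Bit 0: prefix='1' -> emit 'k', reset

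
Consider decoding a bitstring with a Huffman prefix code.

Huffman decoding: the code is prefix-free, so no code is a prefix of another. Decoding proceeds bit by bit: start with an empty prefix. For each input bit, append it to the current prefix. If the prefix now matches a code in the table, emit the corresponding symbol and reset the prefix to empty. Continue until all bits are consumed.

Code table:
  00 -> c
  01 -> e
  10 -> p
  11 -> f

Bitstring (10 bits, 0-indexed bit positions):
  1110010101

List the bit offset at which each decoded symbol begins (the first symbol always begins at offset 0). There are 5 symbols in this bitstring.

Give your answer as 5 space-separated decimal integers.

Answer: 0 2 4 6 8

Derivation:
Bit 0: prefix='1' (no match yet)
Bit 1: prefix='11' -> emit 'f', reset
Bit 2: prefix='1' (no match yet)
Bit 3: prefix='10' -> emit 'p', reset
Bit 4: prefix='0' (no match yet)
Bit 5: prefix='01' -> emit 'e', reset
Bit 6: prefix='0' (no match yet)
Bit 7: prefix='01' -> emit 'e', reset
Bit 8: prefix='0' (no match yet)
Bit 9: prefix='01' -> emit 'e', reset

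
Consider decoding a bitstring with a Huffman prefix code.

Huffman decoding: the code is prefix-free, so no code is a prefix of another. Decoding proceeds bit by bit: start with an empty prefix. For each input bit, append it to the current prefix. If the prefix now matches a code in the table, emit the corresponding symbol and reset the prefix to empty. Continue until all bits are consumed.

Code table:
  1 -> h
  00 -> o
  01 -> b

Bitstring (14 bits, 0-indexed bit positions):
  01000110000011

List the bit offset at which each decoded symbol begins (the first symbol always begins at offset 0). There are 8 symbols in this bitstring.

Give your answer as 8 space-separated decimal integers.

Bit 0: prefix='0' (no match yet)
Bit 1: prefix='01' -> emit 'b', reset
Bit 2: prefix='0' (no match yet)
Bit 3: prefix='00' -> emit 'o', reset
Bit 4: prefix='0' (no match yet)
Bit 5: prefix='01' -> emit 'b', reset
Bit 6: prefix='1' -> emit 'h', reset
Bit 7: prefix='0' (no match yet)
Bit 8: prefix='00' -> emit 'o', reset
Bit 9: prefix='0' (no match yet)
Bit 10: prefix='00' -> emit 'o', reset
Bit 11: prefix='0' (no match yet)
Bit 12: prefix='01' -> emit 'b', reset
Bit 13: prefix='1' -> emit 'h', reset

Answer: 0 2 4 6 7 9 11 13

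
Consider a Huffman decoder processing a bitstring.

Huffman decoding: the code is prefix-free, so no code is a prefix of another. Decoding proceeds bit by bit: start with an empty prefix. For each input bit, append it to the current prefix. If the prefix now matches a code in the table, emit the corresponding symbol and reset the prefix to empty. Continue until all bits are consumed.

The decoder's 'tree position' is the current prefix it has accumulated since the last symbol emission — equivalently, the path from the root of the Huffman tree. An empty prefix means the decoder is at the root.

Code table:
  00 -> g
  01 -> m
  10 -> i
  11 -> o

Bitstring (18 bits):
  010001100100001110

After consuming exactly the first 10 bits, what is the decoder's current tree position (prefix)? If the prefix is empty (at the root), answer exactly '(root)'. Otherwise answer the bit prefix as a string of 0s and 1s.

Answer: (root)

Derivation:
Bit 0: prefix='0' (no match yet)
Bit 1: prefix='01' -> emit 'm', reset
Bit 2: prefix='0' (no match yet)
Bit 3: prefix='00' -> emit 'g', reset
Bit 4: prefix='0' (no match yet)
Bit 5: prefix='01' -> emit 'm', reset
Bit 6: prefix='1' (no match yet)
Bit 7: prefix='10' -> emit 'i', reset
Bit 8: prefix='0' (no match yet)
Bit 9: prefix='01' -> emit 'm', reset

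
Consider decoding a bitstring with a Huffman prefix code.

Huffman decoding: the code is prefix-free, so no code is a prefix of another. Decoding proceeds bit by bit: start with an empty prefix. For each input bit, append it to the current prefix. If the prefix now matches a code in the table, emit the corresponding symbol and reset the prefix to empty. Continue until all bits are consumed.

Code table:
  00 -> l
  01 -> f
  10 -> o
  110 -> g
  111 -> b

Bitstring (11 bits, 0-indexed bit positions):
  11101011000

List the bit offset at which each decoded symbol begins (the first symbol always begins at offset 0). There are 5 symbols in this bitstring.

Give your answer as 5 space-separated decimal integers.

Bit 0: prefix='1' (no match yet)
Bit 1: prefix='11' (no match yet)
Bit 2: prefix='111' -> emit 'b', reset
Bit 3: prefix='0' (no match yet)
Bit 4: prefix='01' -> emit 'f', reset
Bit 5: prefix='0' (no match yet)
Bit 6: prefix='01' -> emit 'f', reset
Bit 7: prefix='1' (no match yet)
Bit 8: prefix='10' -> emit 'o', reset
Bit 9: prefix='0' (no match yet)
Bit 10: prefix='00' -> emit 'l', reset

Answer: 0 3 5 7 9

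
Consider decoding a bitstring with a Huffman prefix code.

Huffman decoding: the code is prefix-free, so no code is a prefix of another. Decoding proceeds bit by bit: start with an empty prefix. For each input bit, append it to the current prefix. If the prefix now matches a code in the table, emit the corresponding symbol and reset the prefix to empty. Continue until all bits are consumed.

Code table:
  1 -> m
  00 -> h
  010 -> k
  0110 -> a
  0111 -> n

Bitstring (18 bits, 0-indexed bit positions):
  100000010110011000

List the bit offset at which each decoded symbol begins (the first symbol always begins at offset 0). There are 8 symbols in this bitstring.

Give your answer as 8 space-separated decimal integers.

Answer: 0 1 3 5 7 8 12 16

Derivation:
Bit 0: prefix='1' -> emit 'm', reset
Bit 1: prefix='0' (no match yet)
Bit 2: prefix='00' -> emit 'h', reset
Bit 3: prefix='0' (no match yet)
Bit 4: prefix='00' -> emit 'h', reset
Bit 5: prefix='0' (no match yet)
Bit 6: prefix='00' -> emit 'h', reset
Bit 7: prefix='1' -> emit 'm', reset
Bit 8: prefix='0' (no match yet)
Bit 9: prefix='01' (no match yet)
Bit 10: prefix='011' (no match yet)
Bit 11: prefix='0110' -> emit 'a', reset
Bit 12: prefix='0' (no match yet)
Bit 13: prefix='01' (no match yet)
Bit 14: prefix='011' (no match yet)
Bit 15: prefix='0110' -> emit 'a', reset
Bit 16: prefix='0' (no match yet)
Bit 17: prefix='00' -> emit 'h', reset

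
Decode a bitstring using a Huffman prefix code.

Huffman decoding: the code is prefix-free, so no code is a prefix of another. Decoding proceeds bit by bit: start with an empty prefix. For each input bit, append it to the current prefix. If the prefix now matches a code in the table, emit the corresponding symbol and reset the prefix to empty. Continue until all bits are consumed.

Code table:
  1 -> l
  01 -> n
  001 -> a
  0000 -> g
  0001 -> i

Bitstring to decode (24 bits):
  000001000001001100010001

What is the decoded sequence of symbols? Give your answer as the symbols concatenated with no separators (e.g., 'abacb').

Bit 0: prefix='0' (no match yet)
Bit 1: prefix='00' (no match yet)
Bit 2: prefix='000' (no match yet)
Bit 3: prefix='0000' -> emit 'g', reset
Bit 4: prefix='0' (no match yet)
Bit 5: prefix='01' -> emit 'n', reset
Bit 6: prefix='0' (no match yet)
Bit 7: prefix='00' (no match yet)
Bit 8: prefix='000' (no match yet)
Bit 9: prefix='0000' -> emit 'g', reset
Bit 10: prefix='0' (no match yet)
Bit 11: prefix='01' -> emit 'n', reset
Bit 12: prefix='0' (no match yet)
Bit 13: prefix='00' (no match yet)
Bit 14: prefix='001' -> emit 'a', reset
Bit 15: prefix='1' -> emit 'l', reset
Bit 16: prefix='0' (no match yet)
Bit 17: prefix='00' (no match yet)
Bit 18: prefix='000' (no match yet)
Bit 19: prefix='0001' -> emit 'i', reset
Bit 20: prefix='0' (no match yet)
Bit 21: prefix='00' (no match yet)
Bit 22: prefix='000' (no match yet)
Bit 23: prefix='0001' -> emit 'i', reset

Answer: gngnalii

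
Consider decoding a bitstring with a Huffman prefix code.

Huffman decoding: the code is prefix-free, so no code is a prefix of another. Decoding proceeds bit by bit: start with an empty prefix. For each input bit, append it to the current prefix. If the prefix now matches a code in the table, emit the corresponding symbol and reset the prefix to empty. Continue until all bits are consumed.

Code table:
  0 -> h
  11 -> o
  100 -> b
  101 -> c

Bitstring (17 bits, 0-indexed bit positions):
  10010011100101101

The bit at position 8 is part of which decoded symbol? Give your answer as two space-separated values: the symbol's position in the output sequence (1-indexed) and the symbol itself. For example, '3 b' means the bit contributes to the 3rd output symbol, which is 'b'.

Answer: 4 b

Derivation:
Bit 0: prefix='1' (no match yet)
Bit 1: prefix='10' (no match yet)
Bit 2: prefix='100' -> emit 'b', reset
Bit 3: prefix='1' (no match yet)
Bit 4: prefix='10' (no match yet)
Bit 5: prefix='100' -> emit 'b', reset
Bit 6: prefix='1' (no match yet)
Bit 7: prefix='11' -> emit 'o', reset
Bit 8: prefix='1' (no match yet)
Bit 9: prefix='10' (no match yet)
Bit 10: prefix='100' -> emit 'b', reset
Bit 11: prefix='1' (no match yet)
Bit 12: prefix='10' (no match yet)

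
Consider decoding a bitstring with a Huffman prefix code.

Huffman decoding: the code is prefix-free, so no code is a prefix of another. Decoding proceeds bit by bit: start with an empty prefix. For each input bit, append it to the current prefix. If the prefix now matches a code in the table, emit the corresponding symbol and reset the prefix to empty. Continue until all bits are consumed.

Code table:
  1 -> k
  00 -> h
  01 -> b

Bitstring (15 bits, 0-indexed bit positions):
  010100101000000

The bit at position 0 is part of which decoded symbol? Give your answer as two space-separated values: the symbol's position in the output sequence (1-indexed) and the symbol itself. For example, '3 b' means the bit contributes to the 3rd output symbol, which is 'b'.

Answer: 1 b

Derivation:
Bit 0: prefix='0' (no match yet)
Bit 1: prefix='01' -> emit 'b', reset
Bit 2: prefix='0' (no match yet)
Bit 3: prefix='01' -> emit 'b', reset
Bit 4: prefix='0' (no match yet)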